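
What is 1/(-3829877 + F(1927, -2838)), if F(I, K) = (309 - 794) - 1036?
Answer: -1/3831398 ≈ -2.6100e-7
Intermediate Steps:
F(I, K) = -1521 (F(I, K) = -485 - 1036 = -1521)
1/(-3829877 + F(1927, -2838)) = 1/(-3829877 - 1521) = 1/(-3831398) = -1/3831398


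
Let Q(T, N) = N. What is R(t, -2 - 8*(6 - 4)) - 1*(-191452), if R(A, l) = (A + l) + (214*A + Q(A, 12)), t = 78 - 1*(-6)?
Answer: 209506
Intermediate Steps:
t = 84 (t = 78 + 6 = 84)
R(A, l) = 12 + l + 215*A (R(A, l) = (A + l) + (214*A + 12) = (A + l) + (12 + 214*A) = 12 + l + 215*A)
R(t, -2 - 8*(6 - 4)) - 1*(-191452) = (12 + (-2 - 8*(6 - 4)) + 215*84) - 1*(-191452) = (12 + (-2 - 8*2) + 18060) + 191452 = (12 + (-2 - 16) + 18060) + 191452 = (12 - 18 + 18060) + 191452 = 18054 + 191452 = 209506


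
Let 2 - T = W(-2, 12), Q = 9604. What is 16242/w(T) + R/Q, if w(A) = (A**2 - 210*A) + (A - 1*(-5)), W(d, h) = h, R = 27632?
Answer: 54160102/5270195 ≈ 10.277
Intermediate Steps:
T = -10 (T = 2 - 1*12 = 2 - 12 = -10)
w(A) = 5 + A**2 - 209*A (w(A) = (A**2 - 210*A) + (A + 5) = (A**2 - 210*A) + (5 + A) = 5 + A**2 - 209*A)
16242/w(T) + R/Q = 16242/(5 + (-10)**2 - 209*(-10)) + 27632/9604 = 16242/(5 + 100 + 2090) + 27632*(1/9604) = 16242/2195 + 6908/2401 = 54160102/5270195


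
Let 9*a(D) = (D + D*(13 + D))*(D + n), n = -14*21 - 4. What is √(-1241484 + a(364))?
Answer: 2*I*√58119 ≈ 482.16*I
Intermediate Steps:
n = -298 (n = -294 - 4 = -298)
a(D) = (-298 + D)*(D + D*(13 + D))/9 (a(D) = ((D + D*(13 + D))*(D - 298))/9 = ((D + D*(13 + D))*(-298 + D))/9 = ((-298 + D)*(D + D*(13 + D)))/9 = (-298 + D)*(D + D*(13 + D))/9)
√(-1241484 + a(364)) = √(-1241484 + (⅑)*364*(-4172 + 364² - 284*364)) = √(-1241484 + (⅑)*364*(-4172 + 132496 - 103376)) = √(-1241484 + (⅑)*364*24948) = √(-1241484 + 1009008) = √(-232476) = 2*I*√58119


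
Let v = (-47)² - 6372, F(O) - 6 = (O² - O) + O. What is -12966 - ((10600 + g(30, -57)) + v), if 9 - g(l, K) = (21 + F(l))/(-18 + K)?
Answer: -485609/25 ≈ -19424.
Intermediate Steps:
F(O) = 6 + O² (F(O) = 6 + ((O² - O) + O) = 6 + O²)
g(l, K) = 9 - (27 + l²)/(-18 + K) (g(l, K) = 9 - (21 + (6 + l²))/(-18 + K) = 9 - (27 + l²)/(-18 + K))
v = -4163 (v = 2209 - 6372 = -4163)
-12966 - ((10600 + g(30, -57)) + v) = -12966 - ((10600 + (-189 - 1*30² + 9*(-57))/(-18 - 57)) - 4163) = -12966 - ((10600 + (-189 - 1*900 - 513)/(-75)) - 4163) = -12966 - ((10600 - (-189 - 900 - 513)/75) - 4163) = -12966 - ((10600 - 1/75*(-1602)) - 4163) = -12966 - ((10600 + 534/25) - 4163) = -12966 - (265534/25 - 4163) = -12966 - 1*161459/25 = -12966 - 161459/25 = -485609/25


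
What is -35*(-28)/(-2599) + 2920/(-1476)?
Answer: -2258890/959031 ≈ -2.3554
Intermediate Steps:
-35*(-28)/(-2599) + 2920/(-1476) = 980*(-1/2599) + 2920*(-1/1476) = -980/2599 - 730/369 = -2258890/959031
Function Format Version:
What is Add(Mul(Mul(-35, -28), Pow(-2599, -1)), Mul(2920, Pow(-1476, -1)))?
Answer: Rational(-2258890, 959031) ≈ -2.3554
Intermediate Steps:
Add(Mul(Mul(-35, -28), Pow(-2599, -1)), Mul(2920, Pow(-1476, -1))) = Add(Mul(980, Rational(-1, 2599)), Mul(2920, Rational(-1, 1476))) = Add(Rational(-980, 2599), Rational(-730, 369)) = Rational(-2258890, 959031)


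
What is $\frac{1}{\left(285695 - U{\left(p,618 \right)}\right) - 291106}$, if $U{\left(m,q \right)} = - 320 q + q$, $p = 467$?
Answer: $\frac{1}{191731} \approx 5.2156 \cdot 10^{-6}$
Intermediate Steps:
$U{\left(m,q \right)} = - 319 q$
$\frac{1}{\left(285695 - U{\left(p,618 \right)}\right) - 291106} = \frac{1}{\left(285695 - \left(-319\right) 618\right) - 291106} = \frac{1}{\left(285695 - -197142\right) - 291106} = \frac{1}{\left(285695 + 197142\right) - 291106} = \frac{1}{482837 - 291106} = \frac{1}{191731}$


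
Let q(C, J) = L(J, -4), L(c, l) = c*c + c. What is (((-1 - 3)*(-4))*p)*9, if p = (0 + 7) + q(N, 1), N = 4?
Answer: 1296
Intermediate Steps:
L(c, l) = c + c² (L(c, l) = c² + c = c + c²)
q(C, J) = J*(1 + J)
p = 9 (p = (0 + 7) + 1*(1 + 1) = 7 + 1*2 = 7 + 2 = 9)
(((-1 - 3)*(-4))*p)*9 = (((-1 - 3)*(-4))*9)*9 = (-4*(-4)*9)*9 = (16*9)*9 = 144*9 = 1296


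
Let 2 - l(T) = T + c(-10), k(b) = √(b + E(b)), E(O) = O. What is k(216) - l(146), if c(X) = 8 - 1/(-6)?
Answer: 913/6 + 12*√3 ≈ 172.95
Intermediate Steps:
k(b) = √2*√b (k(b) = √(b + b) = √(2*b) = √2*√b)
c(X) = 49/6 (c(X) = 8 - 1*(-⅙) = 8 + ⅙ = 49/6)
l(T) = -37/6 - T (l(T) = 2 - (T + 49/6) = 2 - (49/6 + T) = 2 + (-49/6 - T) = -37/6 - T)
k(216) - l(146) = √2*√216 - (-37/6 - 1*146) = √2*(6*√6) - (-37/6 - 146) = 12*√3 - 1*(-913/6) = 12*√3 + 913/6 = 913/6 + 12*√3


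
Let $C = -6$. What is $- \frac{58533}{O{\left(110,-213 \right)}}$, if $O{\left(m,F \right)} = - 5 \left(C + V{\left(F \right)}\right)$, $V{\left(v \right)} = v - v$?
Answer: $- \frac{19511}{10} \approx -1951.1$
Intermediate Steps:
$V{\left(v \right)} = 0$
$O{\left(m,F \right)} = 30$ ($O{\left(m,F \right)} = - 5 \left(-6 + 0\right) = \left(-5\right) \left(-6\right) = 30$)
$- \frac{58533}{O{\left(110,-213 \right)}} = - \frac{58533}{30} = \left(-58533\right) \frac{1}{30} = - \frac{19511}{10}$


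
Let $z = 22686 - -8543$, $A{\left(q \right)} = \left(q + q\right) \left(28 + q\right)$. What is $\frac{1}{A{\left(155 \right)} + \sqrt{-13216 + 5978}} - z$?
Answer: $\frac{- 31229 \sqrt{7238} + 1771621169 i}{\sqrt{7238} - 56730 i} \approx -31229.0$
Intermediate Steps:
$A{\left(q \right)} = 2 q \left(28 + q\right)$
$z = 31229$ ($z = 22686 + 8543 = 31229$)
$\frac{1}{A{\left(155 \right)} + \sqrt{-13216 + 5978}} - z = \frac{1}{2 \cdot 155 \left(28 + 155\right) + \sqrt{-13216 + 5978}} - 31229 = \frac{1}{2 \cdot 155 \cdot 183 + \sqrt{-7238}} - 31229 = \frac{1}{56730 + i \sqrt{7238}} - 31229 = -31229 + \frac{1}{56730 + i \sqrt{7238}}$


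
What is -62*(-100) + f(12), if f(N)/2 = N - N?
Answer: 6200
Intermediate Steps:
f(N) = 0 (f(N) = 2*(N - N) = 2*0 = 0)
-62*(-100) + f(12) = -62*(-100) + 0 = 6200 + 0 = 6200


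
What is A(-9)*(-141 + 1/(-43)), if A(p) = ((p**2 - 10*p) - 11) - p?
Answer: -1024816/43 ≈ -23833.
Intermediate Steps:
A(p) = -11 + p**2 - 11*p (A(p) = (-11 + p**2 - 10*p) - p = -11 + p**2 - 11*p)
A(-9)*(-141 + 1/(-43)) = (-11 + (-9)**2 - 11*(-9))*(-141 + 1/(-43)) = (-11 + 81 + 99)*(-141 - 1/43) = 169*(-6064/43) = -1024816/43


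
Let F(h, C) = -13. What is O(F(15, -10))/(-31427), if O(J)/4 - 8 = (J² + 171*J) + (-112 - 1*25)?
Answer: 8732/31427 ≈ 0.27785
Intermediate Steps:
O(J) = -516 + 4*J² + 684*J (O(J) = 32 + 4*((J² + 171*J) + (-112 - 1*25)) = 32 + 4*((J² + 171*J) + (-112 - 25)) = 32 + 4*((J² + 171*J) - 137) = 32 + 4*(-137 + J² + 171*J) = 32 + (-548 + 4*J² + 684*J) = -516 + 4*J² + 684*J)
O(F(15, -10))/(-31427) = (-516 + 4*(-13)² + 684*(-13))/(-31427) = (-516 + 4*169 - 8892)*(-1/31427) = (-516 + 676 - 8892)*(-1/31427) = -8732*(-1/31427) = 8732/31427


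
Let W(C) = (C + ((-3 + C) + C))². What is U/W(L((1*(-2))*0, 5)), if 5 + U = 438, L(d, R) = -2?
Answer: 433/81 ≈ 5.3457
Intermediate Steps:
W(C) = (-3 + 3*C)² (W(C) = (C + (-3 + 2*C))² = (-3 + 3*C)²)
U = 433 (U = -5 + 438 = 433)
U/W(L((1*(-2))*0, 5)) = 433/((9*(-1 - 2)²)) = 433/((9*(-3)²)) = 433/((9*9)) = 433/81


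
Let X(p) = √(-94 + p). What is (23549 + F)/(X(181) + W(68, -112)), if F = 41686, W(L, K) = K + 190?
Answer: 1696110/1999 - 21745*√87/1999 ≈ 747.02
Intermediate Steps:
W(L, K) = 190 + K
(23549 + F)/(X(181) + W(68, -112)) = (23549 + 41686)/(√(-94 + 181) + (190 - 112)) = 65235/(√87 + 78) = 65235/(78 + √87)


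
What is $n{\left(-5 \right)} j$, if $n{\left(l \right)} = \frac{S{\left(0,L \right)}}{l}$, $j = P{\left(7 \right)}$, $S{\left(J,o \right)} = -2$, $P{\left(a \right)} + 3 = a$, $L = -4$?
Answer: $\frac{8}{5} \approx 1.6$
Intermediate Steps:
$P{\left(a \right)} = -3 + a$
$j = 4$ ($j = -3 + 7 = 4$)
$n{\left(l \right)} = - \frac{2}{l}$
$n{\left(-5 \right)} j = - \frac{2}{-5} \cdot 4 = \left(-2\right) \left(- \frac{1}{5}\right) 4 = \frac{2}{5} \cdot 4 = \frac{8}{5}$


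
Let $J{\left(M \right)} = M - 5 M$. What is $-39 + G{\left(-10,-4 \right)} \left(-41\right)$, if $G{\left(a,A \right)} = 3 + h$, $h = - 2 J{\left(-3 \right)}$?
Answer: $822$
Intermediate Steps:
$J{\left(M \right)} = - 4 M$ ($J{\left(M \right)} = M - 5 M = - 4 M$)
$h = -24$ ($h = - 2 \left(\left(-4\right) \left(-3\right)\right) = \left(-2\right) 12 = -24$)
$G{\left(a,A \right)} = -21$ ($G{\left(a,A \right)} = 3 - 24 = -21$)
$-39 + G{\left(-10,-4 \right)} \left(-41\right) = -39 - -861 = -39 + 861 = 822$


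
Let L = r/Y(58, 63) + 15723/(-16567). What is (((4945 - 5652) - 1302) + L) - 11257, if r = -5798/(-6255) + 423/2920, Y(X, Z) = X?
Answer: -9313490569615993/702007937424 ≈ -13267.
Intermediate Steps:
r = 783041/730584 (r = -5798*(-1/6255) + 423*(1/2920) = 5798/6255 + 423/2920 = 783041/730584 ≈ 1.0718)
L = -653271749209/702007937424 (L = (783041/730584)/58 + 15723/(-16567) = (783041/730584)*(1/58) + 15723*(-1/16567) = 783041/42373872 - 15723/16567 = -653271749209/702007937424 ≈ -0.93058)
(((4945 - 5652) - 1302) + L) - 11257 = (((4945 - 5652) - 1302) - 653271749209/702007937424) - 11257 = ((-707 - 1302) - 653271749209/702007937424) - 11257 = (-2009 - 653271749209/702007937424) - 11257 = -1410987218034025/702007937424 - 11257 = -9313490569615993/702007937424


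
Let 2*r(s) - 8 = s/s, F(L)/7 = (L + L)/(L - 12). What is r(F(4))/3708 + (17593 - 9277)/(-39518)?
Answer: -3406433/16281416 ≈ -0.20922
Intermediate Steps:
F(L) = 14*L/(-12 + L) (F(L) = 7*((L + L)/(L - 12)) = 7*((2*L)/(-12 + L)) = 7*(2*L/(-12 + L)) = 14*L/(-12 + L))
r(s) = 9/2 (r(s) = 4 + (s/s)/2 = 4 + (1/2)*1 = 4 + 1/2 = 9/2)
r(F(4))/3708 + (17593 - 9277)/(-39518) = (9/2)/3708 + (17593 - 9277)/(-39518) = (9/2)*(1/3708) + 8316*(-1/39518) = 1/824 - 4158/19759 = -3406433/16281416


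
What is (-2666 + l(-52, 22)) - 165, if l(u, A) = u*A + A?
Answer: -3953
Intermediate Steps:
l(u, A) = A + A*u (l(u, A) = A*u + A = A + A*u)
(-2666 + l(-52, 22)) - 165 = (-2666 + 22*(1 - 52)) - 165 = (-2666 + 22*(-51)) - 165 = (-2666 - 1122) - 165 = -3788 - 165 = -3953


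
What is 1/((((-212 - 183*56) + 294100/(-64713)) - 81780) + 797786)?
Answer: 64713/45657704198 ≈ 1.4174e-6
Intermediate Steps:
1/((((-212 - 183*56) + 294100/(-64713)) - 81780) + 797786) = 1/((((-212 - 10248) + 294100*(-1/64713)) - 81780) + 797786) = 1/(((-10460 - 294100/64713) - 81780) + 797786) = 1/((-677192080/64713 - 81780) + 797786) = 1/(-5969421220/64713 + 797786) = 1/(45657704198/64713) = 64713/45657704198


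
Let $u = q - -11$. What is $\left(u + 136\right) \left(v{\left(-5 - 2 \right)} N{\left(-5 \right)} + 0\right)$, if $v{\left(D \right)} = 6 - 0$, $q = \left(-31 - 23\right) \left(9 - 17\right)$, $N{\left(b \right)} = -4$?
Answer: $-13896$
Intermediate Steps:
$q = 432$ ($q = \left(-54\right) \left(-8\right) = 432$)
$v{\left(D \right)} = 6$ ($v{\left(D \right)} = 6 + 0 = 6$)
$u = 443$ ($u = 432 - -11 = 432 + 11 = 443$)
$\left(u + 136\right) \left(v{\left(-5 - 2 \right)} N{\left(-5 \right)} + 0\right) = \left(443 + 136\right) \left(6 \left(-4\right) + 0\right) = 579 \left(-24 + 0\right) = 579 \left(-24\right) = -13896$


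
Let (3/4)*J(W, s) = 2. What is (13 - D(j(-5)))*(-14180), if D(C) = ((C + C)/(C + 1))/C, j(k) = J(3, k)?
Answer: -1942660/11 ≈ -1.7661e+5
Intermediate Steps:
J(W, s) = 8/3 (J(W, s) = (4/3)*2 = 8/3)
j(k) = 8/3
D(C) = 2/(1 + C) (D(C) = ((2*C)/(1 + C))/C = (2*C/(1 + C))/C = 2/(1 + C))
(13 - D(j(-5)))*(-14180) = (13 - 2/(1 + 8/3))*(-14180) = (13 - 2/11/3)*(-14180) = (13 - 2*3/11)*(-14180) = (13 - 1*6/11)*(-14180) = (13 - 6/11)*(-14180) = (137/11)*(-14180) = -1942660/11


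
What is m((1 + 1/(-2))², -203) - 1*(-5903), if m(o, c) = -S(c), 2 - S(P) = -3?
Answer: 5898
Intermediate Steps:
S(P) = 5 (S(P) = 2 - 1*(-3) = 2 + 3 = 5)
m(o, c) = -5 (m(o, c) = -1*5 = -5)
m((1 + 1/(-2))², -203) - 1*(-5903) = -5 - 1*(-5903) = -5 + 5903 = 5898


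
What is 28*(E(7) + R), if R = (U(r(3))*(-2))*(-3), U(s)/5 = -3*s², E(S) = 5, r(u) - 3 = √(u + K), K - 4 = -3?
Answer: -62860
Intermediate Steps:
K = 1 (K = 4 - 3 = 1)
r(u) = 3 + √(1 + u) (r(u) = 3 + √(u + 1) = 3 + √(1 + u))
U(s) = -15*s² (U(s) = 5*(-3*s²) = -15*s²)
R = -2250 (R = (-15*(3 + √(1 + 3))²*(-2))*(-3) = (-15*(3 + √4)²*(-2))*(-3) = (-15*(3 + 2)²*(-2))*(-3) = (-15*5²*(-2))*(-3) = (-15*25*(-2))*(-3) = -375*(-2)*(-3) = 750*(-3) = -2250)
28*(E(7) + R) = 28*(5 - 2250) = 28*(-2245) = -62860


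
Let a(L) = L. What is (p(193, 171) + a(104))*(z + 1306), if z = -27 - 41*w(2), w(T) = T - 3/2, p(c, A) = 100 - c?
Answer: 27687/2 ≈ 13844.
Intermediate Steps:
w(T) = -3/2 + T (w(T) = T - 3/2 = -3/2 + T)
z = -95/2 (z = -27 - 41*(-3/2 + 2) = -27 - 41*½ = -27 - 41/2 = -95/2 ≈ -47.500)
(p(193, 171) + a(104))*(z + 1306) = ((100 - 1*193) + 104)*(-95/2 + 1306) = ((100 - 193) + 104)*(2517/2) = (-93 + 104)*(2517/2) = 11*(2517/2) = 27687/2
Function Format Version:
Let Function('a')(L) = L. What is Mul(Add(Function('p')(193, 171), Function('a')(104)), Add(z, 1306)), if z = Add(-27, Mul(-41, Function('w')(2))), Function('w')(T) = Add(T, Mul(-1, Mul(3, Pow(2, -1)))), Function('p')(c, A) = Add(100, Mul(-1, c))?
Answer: Rational(27687, 2) ≈ 13844.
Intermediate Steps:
Function('w')(T) = Add(Rational(-3, 2), T) (Function('w')(T) = Add(T, Mul(-1, Mul(3, Rational(1, 2)))) = Add(T, Mul(-1, Rational(3, 2))) = Add(T, Rational(-3, 2)) = Add(Rational(-3, 2), T))
z = Rational(-95, 2) (z = Add(-27, Mul(-41, Add(Rational(-3, 2), 2))) = Add(-27, Mul(-41, Rational(1, 2))) = Add(-27, Rational(-41, 2)) = Rational(-95, 2) ≈ -47.500)
Mul(Add(Function('p')(193, 171), Function('a')(104)), Add(z, 1306)) = Mul(Add(Add(100, Mul(-1, 193)), 104), Add(Rational(-95, 2), 1306)) = Mul(Add(Add(100, -193), 104), Rational(2517, 2)) = Mul(Add(-93, 104), Rational(2517, 2)) = Mul(11, Rational(2517, 2)) = Rational(27687, 2)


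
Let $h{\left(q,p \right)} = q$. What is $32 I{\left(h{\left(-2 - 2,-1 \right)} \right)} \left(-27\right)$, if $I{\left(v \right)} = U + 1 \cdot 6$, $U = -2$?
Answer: $-3456$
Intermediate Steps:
$I{\left(v \right)} = 4$ ($I{\left(v \right)} = -2 + 1 \cdot 6 = -2 + 6 = 4$)
$32 I{\left(h{\left(-2 - 2,-1 \right)} \right)} \left(-27\right) = 32 \cdot 4 \left(-27\right) = 128 \left(-27\right) = -3456$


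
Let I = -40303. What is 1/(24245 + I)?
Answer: -1/16058 ≈ -6.2274e-5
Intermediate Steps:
1/(24245 + I) = 1/(24245 - 40303) = 1/(-16058) = -1/16058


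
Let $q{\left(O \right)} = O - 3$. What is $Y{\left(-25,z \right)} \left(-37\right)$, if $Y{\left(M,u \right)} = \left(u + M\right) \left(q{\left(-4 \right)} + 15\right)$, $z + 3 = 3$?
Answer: $7400$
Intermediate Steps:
$q{\left(O \right)} = -3 + O$
$z = 0$ ($z = -3 + 3 = 0$)
$Y{\left(M,u \right)} = 8 M + 8 u$ ($Y{\left(M,u \right)} = \left(u + M\right) \left(\left(-3 - 4\right) + 15\right) = \left(M + u\right) \left(-7 + 15\right) = \left(M + u\right) 8 = 8 M + 8 u$)
$Y{\left(-25,z \right)} \left(-37\right) = \left(8 \left(-25\right) + 8 \cdot 0\right) \left(-37\right) = \left(-200 + 0\right) \left(-37\right) = \left(-200\right) \left(-37\right) = 7400$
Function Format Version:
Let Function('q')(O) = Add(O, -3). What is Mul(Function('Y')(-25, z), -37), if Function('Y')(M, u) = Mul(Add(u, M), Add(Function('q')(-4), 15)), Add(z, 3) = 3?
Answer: 7400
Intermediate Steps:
Function('q')(O) = Add(-3, O)
z = 0 (z = Add(-3, 3) = 0)
Function('Y')(M, u) = Add(Mul(8, M), Mul(8, u)) (Function('Y')(M, u) = Mul(Add(u, M), Add(Add(-3, -4), 15)) = Mul(Add(M, u), Add(-7, 15)) = Mul(Add(M, u), 8) = Add(Mul(8, M), Mul(8, u)))
Mul(Function('Y')(-25, z), -37) = Mul(Add(Mul(8, -25), Mul(8, 0)), -37) = Mul(Add(-200, 0), -37) = Mul(-200, -37) = 7400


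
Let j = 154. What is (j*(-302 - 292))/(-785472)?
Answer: 7623/65456 ≈ 0.11646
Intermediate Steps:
(j*(-302 - 292))/(-785472) = (154*(-302 - 292))/(-785472) = (154*(-594))*(-1/785472) = -91476*(-1/785472) = 7623/65456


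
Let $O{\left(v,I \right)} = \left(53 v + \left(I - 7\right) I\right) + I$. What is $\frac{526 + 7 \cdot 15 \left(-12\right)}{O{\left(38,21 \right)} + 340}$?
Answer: $- \frac{734}{2669} \approx -0.27501$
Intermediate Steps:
$O{\left(v,I \right)} = I + 53 v + I \left(-7 + I\right)$ ($O{\left(v,I \right)} = \left(53 v + \left(I - 7\right) I\right) + I = \left(53 v + \left(-7 + I\right) I\right) + I = \left(53 v + I \left(-7 + I\right)\right) + I = I + 53 v + I \left(-7 + I\right)$)
$\frac{526 + 7 \cdot 15 \left(-12\right)}{O{\left(38,21 \right)} + 340} = \frac{526 + 7 \cdot 15 \left(-12\right)}{\left(21^{2} - 126 + 53 \cdot 38\right) + 340} = \frac{526 + 105 \left(-12\right)}{\left(441 - 126 + 2014\right) + 340} = \frac{526 - 1260}{2329 + 340} = - \frac{734}{2669}$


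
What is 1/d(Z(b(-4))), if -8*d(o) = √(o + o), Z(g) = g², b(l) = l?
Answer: -√2 ≈ -1.4142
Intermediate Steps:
d(o) = -√2*√o/8 (d(o) = -√(o + o)/8 = -√2*√o/8)
1/d(Z(b(-4))) = 1/(-√2*√((-4)²)/8) = 1/(-√2*√16/8) = 1/(-⅛*√2*4) = 1/(-√2/2) = -√2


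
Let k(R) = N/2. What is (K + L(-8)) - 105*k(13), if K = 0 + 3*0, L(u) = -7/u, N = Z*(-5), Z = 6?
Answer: 12607/8 ≈ 1575.9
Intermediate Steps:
N = -30 (N = 6*(-5) = -30)
k(R) = -15 (k(R) = -30/2 = -30*½ = -15)
K = 0 (K = 0 + 0 = 0)
(K + L(-8)) - 105*k(13) = (0 - 7/(-8)) - 105*(-15) = (0 - 7*(-⅛)) + 1575 = (0 + 7/8) + 1575 = 7/8 + 1575 = 12607/8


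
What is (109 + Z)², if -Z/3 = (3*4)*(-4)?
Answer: 64009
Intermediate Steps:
Z = 144 (Z = -3*3*4*(-4) = -36*(-4) = -3*(-48) = 144)
(109 + Z)² = (109 + 144)² = 253² = 64009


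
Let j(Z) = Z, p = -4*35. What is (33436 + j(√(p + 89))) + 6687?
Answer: 40123 + I*√51 ≈ 40123.0 + 7.1414*I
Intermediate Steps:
p = -140
(33436 + j(√(p + 89))) + 6687 = (33436 + √(-140 + 89)) + 6687 = (33436 + √(-51)) + 6687 = (33436 + I*√51) + 6687 = 40123 + I*√51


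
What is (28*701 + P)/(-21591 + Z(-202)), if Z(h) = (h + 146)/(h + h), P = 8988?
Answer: -2890216/2180677 ≈ -1.3254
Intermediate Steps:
Z(h) = (146 + h)/(2*h) (Z(h) = (146 + h)/((2*h)) = (146 + h)*(1/(2*h)) = (146 + h)/(2*h))
(28*701 + P)/(-21591 + Z(-202)) = (28*701 + 8988)/(-21591 + (½)*(146 - 202)/(-202)) = (19628 + 8988)/(-21591 + (½)*(-1/202)*(-56)) = 28616/(-21591 + 14/101) = 28616/(-2180677/101) = 28616*(-101/2180677) = -2890216/2180677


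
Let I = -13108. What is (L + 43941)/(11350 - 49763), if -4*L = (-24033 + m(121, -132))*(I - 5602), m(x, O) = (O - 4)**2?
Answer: 51710753/76826 ≈ 673.09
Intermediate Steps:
m(x, O) = (-4 + O)**2
L = -51798635/2 (L = -(-24033 + (-4 - 132)**2)*(-13108 - 5602)/4 = -(-24033 + (-136)**2)*(-18710)/4 = -(-24033 + 18496)*(-18710)/4 = -(-5537)*(-18710)/4 = -1/4*103597270 = -51798635/2 ≈ -2.5899e+7)
(L + 43941)/(11350 - 49763) = (-51798635/2 + 43941)/(11350 - 49763) = -51710753/2/(-38413) = -51710753/2*(-1/38413) = 51710753/76826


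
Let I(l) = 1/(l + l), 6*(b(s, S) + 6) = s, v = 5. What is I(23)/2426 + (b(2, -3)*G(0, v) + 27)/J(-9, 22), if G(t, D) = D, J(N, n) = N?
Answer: 446411/3013092 ≈ 0.14816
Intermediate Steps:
b(s, S) = -6 + s/6
I(l) = 1/(2*l)
I(23)/2426 + (b(2, -3)*G(0, v) + 27)/J(-9, 22) = ((½)/23)/2426 + ((-6 + (⅙)*2)*5 + 27)/(-9) = ((½)*(1/23))*(1/2426) + ((-6 + ⅓)*5 + 27)*(-⅑) = (1/46)*(1/2426) + (-17/3*5 + 27)*(-⅑) = 1/111596 + (-85/3 + 27)*(-⅑) = 1/111596 - 4/3*(-⅑) = 1/111596 + 4/27 = 446411/3013092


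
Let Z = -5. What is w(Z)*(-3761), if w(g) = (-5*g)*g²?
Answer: -2350625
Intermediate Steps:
w(g) = -5*g³
w(Z)*(-3761) = -5*(-5)³*(-3761) = -5*(-125)*(-3761) = 625*(-3761) = -2350625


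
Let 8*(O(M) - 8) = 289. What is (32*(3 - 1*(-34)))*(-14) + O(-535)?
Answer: -132255/8 ≈ -16532.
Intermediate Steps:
O(M) = 353/8 (O(M) = 8 + (1/8)*289 = 8 + 289/8 = 353/8)
(32*(3 - 1*(-34)))*(-14) + O(-535) = (32*(3 - 1*(-34)))*(-14) + 353/8 = (32*(3 + 34))*(-14) + 353/8 = (32*37)*(-14) + 353/8 = 1184*(-14) + 353/8 = -16576 + 353/8 = -132255/8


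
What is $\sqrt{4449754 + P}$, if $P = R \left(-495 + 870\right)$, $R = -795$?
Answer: $\sqrt{4151629} \approx 2037.6$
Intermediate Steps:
$P = -298125$ ($P = - 795 \left(-495 + 870\right) = \left(-795\right) 375 = -298125$)
$\sqrt{4449754 + P} = \sqrt{4449754 - 298125} = \sqrt{4151629}$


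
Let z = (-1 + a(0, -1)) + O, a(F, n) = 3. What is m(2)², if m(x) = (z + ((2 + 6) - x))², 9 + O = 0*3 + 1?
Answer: 0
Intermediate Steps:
O = -8 (O = -9 + (0*3 + 1) = -9 + (0 + 1) = -9 + 1 = -8)
z = -6 (z = (-1 + 3) - 8 = 2 - 8 = -6)
m(x) = (2 - x)² (m(x) = (-6 + ((2 + 6) - x))² = (-6 + (8 - x))² = (2 - x)²)
m(2)² = ((-2 + 2)²)² = (0²)² = 0² = 0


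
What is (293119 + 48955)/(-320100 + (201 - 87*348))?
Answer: -342074/350175 ≈ -0.97687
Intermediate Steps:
(293119 + 48955)/(-320100 + (201 - 87*348)) = 342074/(-320100 + (201 - 30276)) = 342074/(-320100 - 30075) = 342074/(-350175) = 342074*(-1/350175) = -342074/350175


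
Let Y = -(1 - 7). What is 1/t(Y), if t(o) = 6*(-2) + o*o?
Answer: 1/24 ≈ 0.041667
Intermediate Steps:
Y = 6 (Y = -1*(-6) = 6)
t(o) = -12 + o²
1/t(Y) = 1/(-12 + 6²) = 1/(-12 + 36) = 1/24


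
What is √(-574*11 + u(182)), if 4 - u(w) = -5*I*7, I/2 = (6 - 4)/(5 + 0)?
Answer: 3*I*√698 ≈ 79.259*I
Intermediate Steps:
I = ⅘ (I = 2*((6 - 4)/(5 + 0)) = 2*(2/5) = 2*(2*(⅕)) = 2*(⅖) = ⅘ ≈ 0.80000)
u(w) = 32 (u(w) = 4 - (-5*⅘)*7 = 4 - (-4)*7 = 4 - 1*(-28) = 4 + 28 = 32)
√(-574*11 + u(182)) = √(-574*11 + 32) = √(-6314 + 32) = √(-6282) = 3*I*√698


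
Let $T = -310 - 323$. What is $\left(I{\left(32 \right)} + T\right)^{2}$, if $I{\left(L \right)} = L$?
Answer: $361201$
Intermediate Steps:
$T = -633$ ($T = -310 - 323 = -633$)
$\left(I{\left(32 \right)} + T\right)^{2} = \left(32 - 633\right)^{2} = \left(-601\right)^{2} = 361201$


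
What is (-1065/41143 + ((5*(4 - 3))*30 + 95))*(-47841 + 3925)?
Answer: -442628046520/41143 ≈ -1.0758e+7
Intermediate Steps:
(-1065/41143 + ((5*(4 - 3))*30 + 95))*(-47841 + 3925) = (-1065*1/41143 + ((5*1)*30 + 95))*(-43916) = (-1065/41143 + (5*30 + 95))*(-43916) = (-1065/41143 + (150 + 95))*(-43916) = (-1065/41143 + 245)*(-43916) = (10078970/41143)*(-43916) = -442628046520/41143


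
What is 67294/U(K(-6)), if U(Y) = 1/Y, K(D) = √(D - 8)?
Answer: 67294*I*√14 ≈ 2.5179e+5*I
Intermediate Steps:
K(D) = √(-8 + D)
67294/U(K(-6)) = 67294/(1/(√(-8 - 6))) = 67294/(1/(√(-14))) = 67294/(1/(I*√14)) = 67294/((-I*√14/14)) = 67294*(I*√14) = 67294*I*√14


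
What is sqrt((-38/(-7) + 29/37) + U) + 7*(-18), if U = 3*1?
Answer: -126 + sqrt(617974)/259 ≈ -122.96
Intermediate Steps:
U = 3
sqrt((-38/(-7) + 29/37) + U) + 7*(-18) = sqrt((-38/(-7) + 29/37) + 3) + 7*(-18) = sqrt((-38*(-1/7) + 29*(1/37)) + 3) - 126 = sqrt((38/7 + 29/37) + 3) - 126 = sqrt(1609/259 + 3) - 126 = sqrt(2386/259) - 126 = sqrt(617974)/259 - 126 = -126 + sqrt(617974)/259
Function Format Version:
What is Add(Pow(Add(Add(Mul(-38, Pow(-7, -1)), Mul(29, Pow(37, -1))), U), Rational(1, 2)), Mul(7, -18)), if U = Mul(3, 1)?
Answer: Add(-126, Mul(Rational(1, 259), Pow(617974, Rational(1, 2)))) ≈ -122.96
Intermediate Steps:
U = 3
Add(Pow(Add(Add(Mul(-38, Pow(-7, -1)), Mul(29, Pow(37, -1))), U), Rational(1, 2)), Mul(7, -18)) = Add(Pow(Add(Add(Mul(-38, Pow(-7, -1)), Mul(29, Pow(37, -1))), 3), Rational(1, 2)), Mul(7, -18)) = Add(Pow(Add(Add(Mul(-38, Rational(-1, 7)), Mul(29, Rational(1, 37))), 3), Rational(1, 2)), -126) = Add(Pow(Add(Add(Rational(38, 7), Rational(29, 37)), 3), Rational(1, 2)), -126) = Add(Pow(Add(Rational(1609, 259), 3), Rational(1, 2)), -126) = Add(Pow(Rational(2386, 259), Rational(1, 2)), -126) = Add(Mul(Rational(1, 259), Pow(617974, Rational(1, 2))), -126) = Add(-126, Mul(Rational(1, 259), Pow(617974, Rational(1, 2))))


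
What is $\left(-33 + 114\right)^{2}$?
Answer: $6561$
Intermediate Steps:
$\left(-33 + 114\right)^{2} = 81^{2} = 6561$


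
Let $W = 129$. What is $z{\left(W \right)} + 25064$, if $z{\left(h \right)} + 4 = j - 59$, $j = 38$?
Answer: $25039$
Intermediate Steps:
$z{\left(h \right)} = -25$ ($z{\left(h \right)} = -4 + \left(38 - 59\right) = -4 - 21 = -25$)
$z{\left(W \right)} + 25064 = -25 + 25064 = 25039$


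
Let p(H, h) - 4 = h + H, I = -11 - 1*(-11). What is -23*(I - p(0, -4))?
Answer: 0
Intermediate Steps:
I = 0 (I = -11 + 11 = 0)
p(H, h) = 4 + H + h (p(H, h) = 4 + (h + H) = 4 + (H + h) = 4 + H + h)
-23*(I - p(0, -4)) = -23*(0 - (4 + 0 - 4)) = -23*(0 - 1*0) = -23*(0 + 0) = -23*0 = 0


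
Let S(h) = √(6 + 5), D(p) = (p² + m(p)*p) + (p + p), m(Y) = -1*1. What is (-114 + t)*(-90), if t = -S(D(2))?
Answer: 10260 + 90*√11 ≈ 10559.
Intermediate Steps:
m(Y) = -1
D(p) = p + p² (D(p) = (p² - p) + (p + p) = (p² - p) + 2*p = p + p²)
S(h) = √11
t = -√11 ≈ -3.3166
(-114 + t)*(-90) = (-114 - √11)*(-90) = 10260 + 90*√11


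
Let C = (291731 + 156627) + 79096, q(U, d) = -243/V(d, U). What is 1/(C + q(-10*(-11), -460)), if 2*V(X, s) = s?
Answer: 55/29009727 ≈ 1.8959e-6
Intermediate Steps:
V(X, s) = s/2
q(U, d) = -486/U (q(U, d) = -243*2/U = -486/U)
C = 527454 (C = 448358 + 79096 = 527454)
1/(C + q(-10*(-11), -460)) = 1/(527454 - 486/((-10*(-11)))) = 1/(527454 - 486/110) = 1/(527454 - 486*1/110) = 1/(527454 - 243/55) = 1/(29009727/55) = 55/29009727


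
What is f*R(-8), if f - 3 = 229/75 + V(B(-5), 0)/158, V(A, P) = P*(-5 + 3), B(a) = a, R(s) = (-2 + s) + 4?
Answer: -908/25 ≈ -36.320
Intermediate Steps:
R(s) = 2 + s
V(A, P) = -2*P (V(A, P) = P*(-2) = -2*P)
f = 454/75 (f = 3 + (229/75 - 2*0/158) = 3 + (229*(1/75) + 0*(1/158)) = 3 + (229/75 + 0) = 3 + 229/75 = 454/75 ≈ 6.0533)
f*R(-8) = 454*(2 - 8)/75 = (454/75)*(-6) = -908/25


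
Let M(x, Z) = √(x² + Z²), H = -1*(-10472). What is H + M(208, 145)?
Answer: 10472 + √64289 ≈ 10726.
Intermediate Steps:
H = 10472
M(x, Z) = √(Z² + x²)
H + M(208, 145) = 10472 + √(145² + 208²) = 10472 + √(21025 + 43264) = 10472 + √64289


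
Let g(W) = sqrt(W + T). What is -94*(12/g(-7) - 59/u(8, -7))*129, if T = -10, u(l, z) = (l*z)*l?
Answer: -357717/224 + 145512*I*sqrt(17)/17 ≈ -1597.0 + 35292.0*I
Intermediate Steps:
u(l, z) = z*l**2
g(W) = sqrt(-10 + W) (g(W) = sqrt(W - 10) = sqrt(-10 + W))
-94*(12/g(-7) - 59/u(8, -7))*129 = -94*(12/(sqrt(-10 - 7)) - 59/((-7*8**2)))*129 = -94*(12/(sqrt(-17)) - 59/((-7*64)))*129 = -94*(12/((I*sqrt(17))) - 59/(-448))*129 = -94*(12*(-I*sqrt(17)/17) - 59*(-1/448))*129 = -94*(-12*I*sqrt(17)/17 + 59/448)*129 = -94*(59/448 - 12*I*sqrt(17)/17)*129 = (-2773/224 + 1128*I*sqrt(17)/17)*129 = -357717/224 + 145512*I*sqrt(17)/17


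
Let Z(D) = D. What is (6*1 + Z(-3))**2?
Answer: 9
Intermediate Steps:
(6*1 + Z(-3))**2 = (6*1 - 3)**2 = (6 - 3)**2 = 3**2 = 9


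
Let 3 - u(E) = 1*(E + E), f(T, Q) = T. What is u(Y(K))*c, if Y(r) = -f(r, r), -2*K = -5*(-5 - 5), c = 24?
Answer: -1128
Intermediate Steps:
K = -25 (K = -(-5)*(-5 - 5)/2 = -(-5)*(-10)/2 = -1/2*50 = -25)
Y(r) = -r
u(E) = 3 - 2*E (u(E) = 3 - (E + E) = 3 - 2*E)
u(Y(K))*c = (3 - (-2)*(-25))*24 = (3 - 2*25)*24 = (3 - 50)*24 = -47*24 = -1128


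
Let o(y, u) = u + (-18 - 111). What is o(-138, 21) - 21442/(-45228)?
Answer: -2431591/22614 ≈ -107.53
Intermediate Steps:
o(y, u) = -129 + u (o(y, u) = u - 129 = -129 + u)
o(-138, 21) - 21442/(-45228) = (-129 + 21) - 21442/(-45228) = -108 - 21442*(-1/45228) = -108 + 10721/22614 = -2431591/22614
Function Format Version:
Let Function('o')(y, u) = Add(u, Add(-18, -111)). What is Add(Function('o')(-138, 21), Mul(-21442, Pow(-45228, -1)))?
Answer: Rational(-2431591, 22614) ≈ -107.53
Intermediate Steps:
Function('o')(y, u) = Add(-129, u) (Function('o')(y, u) = Add(u, -129) = Add(-129, u))
Add(Function('o')(-138, 21), Mul(-21442, Pow(-45228, -1))) = Add(Add(-129, 21), Mul(-21442, Pow(-45228, -1))) = Add(-108, Mul(-21442, Rational(-1, 45228))) = Add(-108, Rational(10721, 22614)) = Rational(-2431591, 22614)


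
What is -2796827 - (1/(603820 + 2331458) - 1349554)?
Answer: -4248148596895/2935278 ≈ -1.4473e+6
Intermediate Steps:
-2796827 - (1/(603820 + 2331458) - 1349554) = -2796827 - (1/2935278 - 1349554) = -2796827 - 1*(-3961316166011/2935278) = -2796827 + 3961316166011/2935278 = -4248148596895/2935278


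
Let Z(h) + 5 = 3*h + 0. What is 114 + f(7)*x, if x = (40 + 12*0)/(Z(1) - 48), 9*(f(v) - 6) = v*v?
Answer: 4718/45 ≈ 104.84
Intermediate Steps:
Z(h) = -5 + 3*h (Z(h) = -5 + (3*h + 0) = -5 + 3*h)
f(v) = 6 + v²/9 (f(v) = 6 + (v*v)/9 = 6 + v²/9)
x = -⅘ (x = (40 + 12*0)/((-5 + 3*1) - 48) = (40 + 0)/((-5 + 3) - 48) = 40/(-2 - 48) = 40/(-50) = 40*(-1/50) = -⅘ ≈ -0.80000)
114 + f(7)*x = 114 + (6 + (⅑)*7²)*(-⅘) = 114 + (6 + (⅑)*49)*(-⅘) = 114 + (6 + 49/9)*(-⅘) = 114 + (103/9)*(-⅘) = 114 - 412/45 = 4718/45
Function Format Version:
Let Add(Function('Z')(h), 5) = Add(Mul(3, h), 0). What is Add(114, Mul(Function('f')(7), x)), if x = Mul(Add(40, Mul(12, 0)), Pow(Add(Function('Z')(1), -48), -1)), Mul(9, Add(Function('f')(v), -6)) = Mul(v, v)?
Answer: Rational(4718, 45) ≈ 104.84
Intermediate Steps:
Function('Z')(h) = Add(-5, Mul(3, h)) (Function('Z')(h) = Add(-5, Add(Mul(3, h), 0)) = Add(-5, Mul(3, h)))
Function('f')(v) = Add(6, Mul(Rational(1, 9), Pow(v, 2))) (Function('f')(v) = Add(6, Mul(Rational(1, 9), Mul(v, v))) = Add(6, Mul(Rational(1, 9), Pow(v, 2))))
x = Rational(-4, 5) (x = Mul(Add(40, Mul(12, 0)), Pow(Add(Add(-5, Mul(3, 1)), -48), -1)) = Mul(Add(40, 0), Pow(Add(Add(-5, 3), -48), -1)) = Mul(40, Pow(Add(-2, -48), -1)) = Mul(40, Pow(-50, -1)) = Mul(40, Rational(-1, 50)) = Rational(-4, 5) ≈ -0.80000)
Add(114, Mul(Function('f')(7), x)) = Add(114, Mul(Add(6, Mul(Rational(1, 9), Pow(7, 2))), Rational(-4, 5))) = Add(114, Mul(Add(6, Mul(Rational(1, 9), 49)), Rational(-4, 5))) = Add(114, Mul(Add(6, Rational(49, 9)), Rational(-4, 5))) = Add(114, Mul(Rational(103, 9), Rational(-4, 5))) = Add(114, Rational(-412, 45)) = Rational(4718, 45)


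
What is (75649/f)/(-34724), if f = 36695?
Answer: -75649/1274197180 ≈ -5.9370e-5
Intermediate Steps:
(75649/f)/(-34724) = (75649/36695)/(-34724) = (75649*(1/36695))*(-1/34724) = (75649/36695)*(-1/34724) = -75649/1274197180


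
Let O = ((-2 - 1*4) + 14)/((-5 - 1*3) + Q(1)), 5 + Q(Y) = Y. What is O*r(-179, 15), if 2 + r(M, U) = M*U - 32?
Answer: 5438/3 ≈ 1812.7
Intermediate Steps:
Q(Y) = -5 + Y
r(M, U) = -34 + M*U (r(M, U) = -2 + (M*U - 32) = -2 + (-32 + M*U) = -34 + M*U)
O = -⅔ (O = ((-2 - 1*4) + 14)/((-5 - 1*3) + (-5 + 1)) = ((-2 - 4) + 14)/((-5 - 3) - 4) = (-6 + 14)/(-8 - 4) = 8/(-12) = 8*(-1/12) = -⅔ ≈ -0.66667)
O*r(-179, 15) = -2*(-34 - 179*15)/3 = -2*(-34 - 2685)/3 = -⅔*(-2719) = 5438/3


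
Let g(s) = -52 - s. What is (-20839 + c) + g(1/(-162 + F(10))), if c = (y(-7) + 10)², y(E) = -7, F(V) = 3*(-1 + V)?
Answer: -2819069/135 ≈ -20882.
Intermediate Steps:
F(V) = -3 + 3*V
c = 9 (c = (-7 + 10)² = 3² = 9)
(-20839 + c) + g(1/(-162 + F(10))) = (-20839 + 9) + (-52 - 1/(-162 + (-3 + 3*10))) = -20830 + (-52 - 1/(-162 + (-3 + 30))) = -20830 + (-52 - 1/(-162 + 27)) = -20830 + (-52 - 1/(-135)) = -20830 + (-52 - 1*(-1/135)) = -20830 + (-52 + 1/135) = -20830 - 7019/135 = -2819069/135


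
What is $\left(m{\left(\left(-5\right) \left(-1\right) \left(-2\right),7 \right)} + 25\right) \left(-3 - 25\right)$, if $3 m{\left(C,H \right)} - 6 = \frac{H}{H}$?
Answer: $- \frac{2296}{3} \approx -765.33$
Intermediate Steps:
$m{\left(C,H \right)} = \frac{7}{3}$ ($m{\left(C,H \right)} = 2 + \frac{H \frac{1}{H}}{3} = 2 + \frac{1}{3} \cdot 1 = 2 + \frac{1}{3} = \frac{7}{3}$)
$\left(m{\left(\left(-5\right) \left(-1\right) \left(-2\right),7 \right)} + 25\right) \left(-3 - 25\right) = \left(\frac{7}{3} + 25\right) \left(-3 - 25\right) = \frac{82 \left(-3 - 25\right)}{3} = \frac{82}{3} \left(-28\right) = - \frac{2296}{3}$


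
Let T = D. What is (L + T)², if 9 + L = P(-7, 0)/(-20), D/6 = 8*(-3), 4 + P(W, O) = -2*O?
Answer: 583696/25 ≈ 23348.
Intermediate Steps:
P(W, O) = -4 - 2*O
D = -144 (D = 6*(8*(-3)) = 6*(-24) = -144)
L = -44/5 (L = -9 + (-4 - 2*0)/(-20) = -9 + (-4 + 0)*(-1/20) = -9 - 4*(-1/20) = -9 + ⅕ = -44/5 ≈ -8.8000)
T = -144
(L + T)² = (-44/5 - 144)² = (-764/5)² = 583696/25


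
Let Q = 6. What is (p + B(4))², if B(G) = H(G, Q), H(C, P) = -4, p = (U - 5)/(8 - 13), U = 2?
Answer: 289/25 ≈ 11.560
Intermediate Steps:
p = ⅗ (p = (2 - 5)/(8 - 13) = -3/(-5) = -3*(-⅕) = ⅗ ≈ 0.60000)
B(G) = -4
(p + B(4))² = (⅗ - 4)² = (-17/5)² = 289/25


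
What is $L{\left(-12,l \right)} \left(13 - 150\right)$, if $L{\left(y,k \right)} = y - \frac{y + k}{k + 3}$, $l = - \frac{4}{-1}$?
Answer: $\frac{10412}{7} \approx 1487.4$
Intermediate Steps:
$l = 4$ ($l = \left(-4\right) \left(-1\right) = 4$)
$L{\left(y,k \right)} = y - \frac{k + y}{3 + k}$
$L{\left(-12,l \right)} \left(13 - 150\right) = \frac{\left(-1\right) 4 + 2 \left(-12\right) + 4 \left(-12\right)}{3 + 4} \left(13 - 150\right) = \frac{-4 - 24 - 48}{7} \left(-137\right) = \frac{1}{7} \left(-76\right) \left(-137\right) = \left(- \frac{76}{7}\right) \left(-137\right) = \frac{10412}{7}$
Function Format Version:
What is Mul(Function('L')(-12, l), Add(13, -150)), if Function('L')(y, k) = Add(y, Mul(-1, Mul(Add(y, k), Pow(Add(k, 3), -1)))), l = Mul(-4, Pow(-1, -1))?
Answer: Rational(10412, 7) ≈ 1487.4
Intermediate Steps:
l = 4 (l = Mul(-4, -1) = 4)
Function('L')(y, k) = Add(y, Mul(-1, Pow(Add(3, k), -1), Add(k, y))) (Function('L')(y, k) = Add(y, Mul(-1, Mul(Add(k, y), Pow(Add(3, k), -1)))) = Add(y, Mul(-1, Mul(Pow(Add(3, k), -1), Add(k, y)))) = Add(y, Mul(-1, Pow(Add(3, k), -1), Add(k, y))))
Mul(Function('L')(-12, l), Add(13, -150)) = Mul(Mul(Pow(Add(3, 4), -1), Add(Mul(-1, 4), Mul(2, -12), Mul(4, -12))), Add(13, -150)) = Mul(Mul(Pow(7, -1), Add(-4, -24, -48)), -137) = Mul(Mul(Rational(1, 7), -76), -137) = Mul(Rational(-76, 7), -137) = Rational(10412, 7)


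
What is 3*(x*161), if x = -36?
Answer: -17388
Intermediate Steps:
3*(x*161) = 3*(-36*161) = 3*(-5796) = -17388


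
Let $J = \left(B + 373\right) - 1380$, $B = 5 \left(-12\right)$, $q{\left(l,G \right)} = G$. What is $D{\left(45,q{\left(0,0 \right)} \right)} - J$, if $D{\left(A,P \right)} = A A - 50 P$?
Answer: $3092$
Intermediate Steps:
$D{\left(A,P \right)} = A^{2} - 50 P$
$B = -60$
$J = -1067$ ($J = \left(-60 + 373\right) - 1380 = 313 - 1380 = -1067$)
$D{\left(45,q{\left(0,0 \right)} \right)} - J = \left(45^{2} - 0\right) - -1067 = \left(2025 + 0\right) + 1067 = 2025 + 1067 = 3092$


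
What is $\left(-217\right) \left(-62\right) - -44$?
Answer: $13498$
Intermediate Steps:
$\left(-217\right) \left(-62\right) - -44 = 13454 + 44 = 13498$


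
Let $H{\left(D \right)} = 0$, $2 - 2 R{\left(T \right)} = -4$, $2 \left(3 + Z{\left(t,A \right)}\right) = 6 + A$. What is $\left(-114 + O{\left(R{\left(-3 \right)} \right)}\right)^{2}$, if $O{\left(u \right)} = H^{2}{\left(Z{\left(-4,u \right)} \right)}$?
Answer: $12996$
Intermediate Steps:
$Z{\left(t,A \right)} = \frac{A}{2}$ ($Z{\left(t,A \right)} = -3 + \frac{6 + A}{2} = -3 + \left(3 + \frac{A}{2}\right) = \frac{A}{2}$)
$R{\left(T \right)} = 3$ ($R{\left(T \right)} = 1 - -2 = 1 + 2 = 3$)
$O{\left(u \right)} = 0$ ($O{\left(u \right)} = 0^{2} = 0$)
$\left(-114 + O{\left(R{\left(-3 \right)} \right)}\right)^{2} = \left(-114 + 0\right)^{2} = \left(-114\right)^{2} = 12996$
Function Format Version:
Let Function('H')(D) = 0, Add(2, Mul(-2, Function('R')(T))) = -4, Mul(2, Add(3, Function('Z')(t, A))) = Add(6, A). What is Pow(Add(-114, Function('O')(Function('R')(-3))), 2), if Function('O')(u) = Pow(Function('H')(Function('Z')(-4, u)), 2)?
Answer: 12996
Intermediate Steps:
Function('Z')(t, A) = Mul(Rational(1, 2), A) (Function('Z')(t, A) = Add(-3, Mul(Rational(1, 2), Add(6, A))) = Add(-3, Add(3, Mul(Rational(1, 2), A))) = Mul(Rational(1, 2), A))
Function('R')(T) = 3 (Function('R')(T) = Add(1, Mul(Rational(-1, 2), -4)) = Add(1, 2) = 3)
Function('O')(u) = 0 (Function('O')(u) = Pow(0, 2) = 0)
Pow(Add(-114, Function('O')(Function('R')(-3))), 2) = Pow(Add(-114, 0), 2) = Pow(-114, 2) = 12996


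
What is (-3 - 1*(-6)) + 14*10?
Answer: 143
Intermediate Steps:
(-3 - 1*(-6)) + 14*10 = (-3 + 6) + 140 = 3 + 140 = 143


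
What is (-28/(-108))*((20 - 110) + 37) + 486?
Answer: 12751/27 ≈ 472.26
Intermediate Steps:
(-28/(-108))*((20 - 110) + 37) + 486 = (-28*(-1/108))*(-90 + 37) + 486 = (7/27)*(-53) + 486 = -371/27 + 486 = 12751/27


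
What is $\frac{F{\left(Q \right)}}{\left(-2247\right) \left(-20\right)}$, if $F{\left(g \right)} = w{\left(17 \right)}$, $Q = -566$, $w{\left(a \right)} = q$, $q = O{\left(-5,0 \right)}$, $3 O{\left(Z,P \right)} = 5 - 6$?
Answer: $- \frac{1}{134820} \approx -7.4173 \cdot 10^{-6}$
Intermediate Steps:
$O{\left(Z,P \right)} = - \frac{1}{3}$ ($O{\left(Z,P \right)} = \frac{5 - 6}{3} = \frac{1}{3} \left(-1\right) = - \frac{1}{3}$)
$q = - \frac{1}{3} \approx -0.33333$
$w{\left(a \right)} = - \frac{1}{3}$
$F{\left(g \right)} = - \frac{1}{3}$
$\frac{F{\left(Q \right)}}{\left(-2247\right) \left(-20\right)} = - \frac{1}{3 \left(\left(-2247\right) \left(-20\right)\right)} = - \frac{1}{3 \cdot 44940} = \left(- \frac{1}{3}\right) \frac{1}{44940} = - \frac{1}{134820}$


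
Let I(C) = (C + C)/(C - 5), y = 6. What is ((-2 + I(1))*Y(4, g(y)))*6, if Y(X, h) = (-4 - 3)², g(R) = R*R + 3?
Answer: -735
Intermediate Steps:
I(C) = 2*C/(-5 + C) (I(C) = (2*C)/(-5 + C) = 2*C/(-5 + C))
g(R) = 3 + R² (g(R) = R² + 3 = 3 + R²)
Y(X, h) = 49 (Y(X, h) = (-7)² = 49)
((-2 + I(1))*Y(4, g(y)))*6 = ((-2 + 2*1/(-5 + 1))*49)*6 = ((-2 + 2*1/(-4))*49)*6 = ((-2 + 2*1*(-¼))*49)*6 = ((-2 - ½)*49)*6 = -5/2*49*6 = -245/2*6 = -735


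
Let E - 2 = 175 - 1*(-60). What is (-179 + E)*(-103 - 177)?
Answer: -16240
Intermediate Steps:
E = 237 (E = 2 + (175 - 1*(-60)) = 2 + (175 + 60) = 2 + 235 = 237)
(-179 + E)*(-103 - 177) = (-179 + 237)*(-103 - 177) = 58*(-280) = -16240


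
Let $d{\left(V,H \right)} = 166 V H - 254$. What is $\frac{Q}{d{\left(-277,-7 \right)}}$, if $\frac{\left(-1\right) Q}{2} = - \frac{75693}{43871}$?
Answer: $\frac{75693}{7054895510} \approx 1.0729 \cdot 10^{-5}$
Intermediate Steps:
$Q = \frac{151386}{43871}$ ($Q = - 2 \left(- \frac{75693}{43871}\right) = - 2 \left(\left(-75693\right) \frac{1}{43871}\right) = \left(-2\right) \left(- \frac{75693}{43871}\right) = \frac{151386}{43871} \approx 3.4507$)
$d{\left(V,H \right)} = -254 + 166 H V$ ($d{\left(V,H \right)} = 166 H V - 254 = -254 + 166 H V$)
$\frac{Q}{d{\left(-277,-7 \right)}} = \frac{151386}{43871 \left(-254 + 166 \left(-7\right) \left(-277\right)\right)} = \frac{151386}{43871 \left(-254 + 321874\right)} = \frac{151386}{43871 \cdot 321620} = \frac{151386}{43871} \cdot \frac{1}{321620} = \frac{75693}{7054895510}$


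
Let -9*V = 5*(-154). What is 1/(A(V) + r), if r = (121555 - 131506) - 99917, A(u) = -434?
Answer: -1/110302 ≈ -9.0660e-6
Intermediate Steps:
V = 770/9 (V = -5*(-154)/9 = -⅑*(-770) = 770/9 ≈ 85.556)
r = -109868 (r = -9951 - 99917 = -109868)
1/(A(V) + r) = 1/(-434 - 109868) = 1/(-110302) = -1/110302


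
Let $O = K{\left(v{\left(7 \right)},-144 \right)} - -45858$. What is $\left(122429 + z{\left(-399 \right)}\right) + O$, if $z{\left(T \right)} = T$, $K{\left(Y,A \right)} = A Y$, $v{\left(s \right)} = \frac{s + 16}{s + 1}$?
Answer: $167474$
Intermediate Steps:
$v{\left(s \right)} = \frac{16 + s}{1 + s}$
$O = 45444$ ($O = - 144 \frac{16 + 7}{1 + 7} - -45858 = - 144 \cdot \frac{1}{8} \cdot 23 + 45858 = \left(-144\right) \frac{23}{8} + 45858 = -414 + 45858 = 45444$)
$\left(122429 + z{\left(-399 \right)}\right) + O = \left(122429 - 399\right) + 45444 = 122030 + 45444 = 167474$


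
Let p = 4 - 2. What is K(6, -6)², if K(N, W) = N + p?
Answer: 64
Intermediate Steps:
p = 2
K(N, W) = 2 + N (K(N, W) = N + 2 = 2 + N)
K(6, -6)² = (2 + 6)² = 8² = 64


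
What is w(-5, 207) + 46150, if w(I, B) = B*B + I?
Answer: 88994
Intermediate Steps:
w(I, B) = I + B² (w(I, B) = B² + I = I + B²)
w(-5, 207) + 46150 = (-5 + 207²) + 46150 = (-5 + 42849) + 46150 = 42844 + 46150 = 88994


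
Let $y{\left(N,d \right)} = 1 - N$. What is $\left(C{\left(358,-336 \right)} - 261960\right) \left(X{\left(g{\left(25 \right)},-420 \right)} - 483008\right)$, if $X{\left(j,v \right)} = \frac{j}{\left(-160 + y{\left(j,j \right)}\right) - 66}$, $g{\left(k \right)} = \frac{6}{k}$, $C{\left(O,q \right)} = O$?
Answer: $\frac{237169947520836}{1877} \approx 1.2636 \cdot 10^{11}$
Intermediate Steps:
$X{\left(j,v \right)} = \frac{j}{-225 - j}$ ($X{\left(j,v \right)} = \frac{j}{\left(-160 - \left(-1 + j\right)\right) - 66} = \frac{j}{\left(-159 - j\right) - 66} = \frac{j}{-225 - j}$)
$\left(C{\left(358,-336 \right)} - 261960\right) \left(X{\left(g{\left(25 \right)},-420 \right)} - 483008\right) = \left(358 - 261960\right) \left(- \frac{6 \cdot \frac{1}{25}}{225 + \frac{6}{25}} - 483008\right) = - 261602 \left(- \frac{6 \cdot \frac{1}{25}}{225 + 6 \cdot \frac{1}{25}} - 483008\right) = - 261602 \left(\left(-1\right) \frac{6}{25} \frac{1}{225 + \frac{6}{25}} - 483008\right) = - 261602 \left(\left(-1\right) \frac{6}{25} \frac{1}{\frac{5631}{25}} - 483008\right) = - 261602 \left(\left(-1\right) \frac{6}{25} \cdot \frac{25}{5631} - 483008\right) = - 261602 \left(- \frac{2}{1877} - 483008\right) = \left(-261602\right) \left(- \frac{906606018}{1877}\right) = \frac{237169947520836}{1877}$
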